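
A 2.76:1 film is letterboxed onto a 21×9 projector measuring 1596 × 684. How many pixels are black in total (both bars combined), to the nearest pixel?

168760 pixels

2.76:1 (2.760) > 21×9 (2.333), so the film fills the width.
That makes the image 578.2609 px tall (1596 / 2.760).
684 − 578.2609 = 105.7391 px of bars.
That's 105.7391 × 1596 ≈ 168760 black pixels.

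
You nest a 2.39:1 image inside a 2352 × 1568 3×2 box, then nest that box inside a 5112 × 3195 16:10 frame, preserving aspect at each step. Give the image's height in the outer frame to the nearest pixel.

2.39:1 in 2352×1568: fills the width, so the image is 2352.00 × 984.10.
Second fit — the 3×2 canvas into 5112×3195 spans the height: 4792.50 × 3195.00 (×2.0376 from 2352×1568).
So the image's height is 984.10 × 2.0376 ≈ 2005.23.

2005 px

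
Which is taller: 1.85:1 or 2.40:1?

1.85 and 2.4; 2.4 > 1.85. The smaller width-to-height ratio is the taller frame.

1.85:1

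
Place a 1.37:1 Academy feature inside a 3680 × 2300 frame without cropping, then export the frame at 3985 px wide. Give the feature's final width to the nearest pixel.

At 3680×2300 the feature is height-limited, so width = 2300 × 1.370 ≈ 3151.00 px.
Resizing to 3985 px wide multiplies everything by 1.0829: 3151.00 → 3412.16 px.

3412 px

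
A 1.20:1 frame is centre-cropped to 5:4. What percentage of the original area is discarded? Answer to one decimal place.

4.0%

Going from 1.20:1 to 5:4 means cutting height while keeping width.
(1.200)/(1.250) ≈ 0.960 of the area survives, leaving 4.00% discarded.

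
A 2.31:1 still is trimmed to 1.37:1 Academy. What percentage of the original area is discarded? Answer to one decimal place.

Going from 2.31:1 to 1.37:1 Academy means cutting width while keeping height.
(1.370)/(2.310) ≈ 0.593 of the area survives, leaving 40.69% discarded.

40.7%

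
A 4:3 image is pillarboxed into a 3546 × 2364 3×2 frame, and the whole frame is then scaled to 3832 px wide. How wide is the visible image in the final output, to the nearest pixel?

3406 px

At 3546×2364 the image is height-limited, so width = 2364 × 4/3 ≈ 3152.00 px.
Scaling 3546 → 3832 is ×1.0807, so the width becomes 3152.00 × 1.0807 ≈ 3406.22 px.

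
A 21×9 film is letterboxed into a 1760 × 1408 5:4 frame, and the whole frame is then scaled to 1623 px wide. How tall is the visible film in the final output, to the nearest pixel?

696 px

In the 1760×1408 frame the film fills the width: height = 1760 × 9/21 ≈ 754.29 px.
Resizing to 1623 px wide multiplies everything by 0.9222: 754.29 → 695.57 px.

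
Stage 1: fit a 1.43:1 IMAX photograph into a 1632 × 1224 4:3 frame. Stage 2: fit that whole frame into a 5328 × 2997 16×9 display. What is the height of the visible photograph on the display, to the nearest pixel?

Inside the 1632×1224 canvas the photograph is width-limited at 1632.00 × 1141.26.
The 4:3 canvas is height-limited in 5328×2997, giving 3996.00 × 2997.00; scale factor 2.4485.
The photograph scales with it: height 1141.26 × 2.4485 ≈ 2794.41.

2794 px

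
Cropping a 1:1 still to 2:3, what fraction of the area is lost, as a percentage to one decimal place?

33.3%

The height stays; only width is cut (since 2:3 is narrower than 1:1).
Fraction kept = (0.667)/(1.000) ≈ 66.67%, so 33.33% is lost.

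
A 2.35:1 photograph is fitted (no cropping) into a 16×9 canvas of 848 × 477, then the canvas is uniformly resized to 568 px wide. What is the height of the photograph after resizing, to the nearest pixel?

242 px

In the 848×477 frame the photograph fills the width: height = 848 / 2.350 ≈ 360.85 px.
Resizing to 568 px wide multiplies everything by 0.6698: 360.85 → 241.70 px.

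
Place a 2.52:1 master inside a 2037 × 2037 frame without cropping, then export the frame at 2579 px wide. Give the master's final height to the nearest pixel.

1023 px

In the 2037×2037 frame the master fills the width: height = 2037 / 2.520 ≈ 808.33 px.
Scaling 2037 → 2579 is ×1.2661, so the height becomes 808.33 × 1.2661 ≈ 1023.41 px.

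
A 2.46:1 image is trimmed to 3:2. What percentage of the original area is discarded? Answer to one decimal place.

39.0%

3:2 is narrower than 2.46:1, so the crop keeps the full height and trims the width.
Fraction kept = (1.500)/(2.460) ≈ 60.98%, so 39.02% is lost.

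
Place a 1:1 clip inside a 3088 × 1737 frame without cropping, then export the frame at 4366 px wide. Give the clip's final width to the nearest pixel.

In the 3088×1737 frame the clip fills the height: width = 1737 × 1/1 ≈ 1737.00 px.
Scaling 3088 → 4366 is ×1.4139, so the width becomes 1737.00 × 1.4139 ≈ 2455.88 px.

2456 px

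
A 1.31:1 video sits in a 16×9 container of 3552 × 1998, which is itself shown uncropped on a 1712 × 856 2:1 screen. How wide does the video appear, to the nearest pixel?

1121 px

Inside the 3552×1998 canvas the video is height-limited at 2617.38 × 1998.00.
Second fit — the 16×9 canvas into 1712×856 spans the height: 1521.78 × 856.00 (×0.4284 from 3552×1998).
The video scales with it: width 2617.38 × 0.4284 ≈ 1121.36.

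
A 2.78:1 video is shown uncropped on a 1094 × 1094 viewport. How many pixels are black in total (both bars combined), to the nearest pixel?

Since 2.780 > 1.000, the video is width-limited.
Content height = 1094 / 2.780 ≈ 393.5252 px.
Black = 1094 − 393.5252 = 700.4748 px.
Across the 1094-px span: 700.4748 × 1094 ≈ 766319 px.

766319 pixels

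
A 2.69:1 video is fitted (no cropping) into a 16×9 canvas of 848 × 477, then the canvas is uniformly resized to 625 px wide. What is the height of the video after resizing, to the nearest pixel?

232 px

At 848×477 the video is width-limited, so height = 848 / 2.690 ≈ 315.24 px.
The frame scales by 625/848 = 0.7370; 315.24 × 0.7370 ≈ 232.34 px.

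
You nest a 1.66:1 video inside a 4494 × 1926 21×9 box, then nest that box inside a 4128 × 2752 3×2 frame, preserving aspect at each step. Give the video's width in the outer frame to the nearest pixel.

2937 px

1.66:1 in 4494×1926: fills the height, so the video is 3197.16 × 1926.00.
The 21×9 canvas is width-limited in 4128×2752, giving 4128.00 × 1769.14; scale factor 0.9186.
The video scales with it: width 3197.16 × 0.9186 ≈ 2936.78.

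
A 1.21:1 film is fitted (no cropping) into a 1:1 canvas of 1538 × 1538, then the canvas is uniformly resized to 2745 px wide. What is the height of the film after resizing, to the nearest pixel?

2269 px

Fitted into 1538×1538, the film spans the width; its height is 1538 / 1.210 ≈ 1271.07 px.
The frame scales by 2745/1538 = 1.7848; 1271.07 × 1.7848 ≈ 2268.60 px.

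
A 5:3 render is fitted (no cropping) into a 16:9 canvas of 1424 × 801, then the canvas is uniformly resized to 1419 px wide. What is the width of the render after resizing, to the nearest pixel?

In the 1424×801 frame the render fills the height: width = 801 × 5/3 ≈ 1335.00 px.
Scaling 1424 → 1419 is ×0.9965, so the width becomes 1335.00 × 0.9965 ≈ 1330.31 px.

1330 px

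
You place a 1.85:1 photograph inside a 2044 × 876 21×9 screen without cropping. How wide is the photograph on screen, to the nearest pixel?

1621 px

Since 1.850 < 2.333, the photograph is height-limited.
The photograph is 876 × 1.850 ≈ 1620.60 px wide.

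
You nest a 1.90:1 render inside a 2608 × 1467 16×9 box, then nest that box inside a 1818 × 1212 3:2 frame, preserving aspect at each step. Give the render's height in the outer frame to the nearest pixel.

957 px

1.90:1 in 2608×1467: fills the width, so the render is 2608.00 × 1372.63.
The 16×9 canvas is width-limited in 1818×1212, giving 1818.00 × 1022.62; scale factor 0.6971.
So the render's height is 1372.63 × 0.6971 ≈ 956.84.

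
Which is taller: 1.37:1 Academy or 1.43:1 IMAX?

1.37 and 1.43; 1.43 > 1.37. The smaller width-to-height ratio is the taller frame.

1.37:1 Academy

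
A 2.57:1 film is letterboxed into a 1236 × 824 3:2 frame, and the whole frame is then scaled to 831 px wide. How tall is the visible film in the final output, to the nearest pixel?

323 px

Fitted into 1236×824, the film spans the width; its height is 1236 / 2.570 ≈ 480.93 px.
The frame scales by 831/1236 = 0.6723; 480.93 × 0.6723 ≈ 323.35 px.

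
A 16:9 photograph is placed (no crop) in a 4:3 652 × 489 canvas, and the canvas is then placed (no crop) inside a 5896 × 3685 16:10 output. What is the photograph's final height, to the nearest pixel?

2764 px

Inside the 652×489 canvas the photograph is width-limited at 652.00 × 366.75.
4:3 in 5896×3685: fills the height, so the intermediate becomes 4913.33 × 3685.00 — a scale of ×7.5358.
Applying the same ×7.5358: 366.75 → 2763.75.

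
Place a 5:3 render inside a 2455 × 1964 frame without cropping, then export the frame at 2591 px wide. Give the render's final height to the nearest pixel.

Fitted into 2455×1964, the render spans the width; its height is 2455 × 3/5 ≈ 1473.00 px.
The frame scales by 2591/2455 = 1.0554; 1473.00 × 1.0554 ≈ 1554.60 px.

1555 px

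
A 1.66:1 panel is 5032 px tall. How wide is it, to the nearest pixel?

5032 × 1.660 = 8353.12.

8353 px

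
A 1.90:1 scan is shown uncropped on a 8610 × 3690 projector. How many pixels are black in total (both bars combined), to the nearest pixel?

1.90:1 (1.900) < 21×9 (2.333), so the scan fills the height.
The scan is 3690 × 1.900 ≈ 7011.0000 px wide.
8610 − 7011.0000 = 1599.0000 px of bars.
Bar area = 1599.0000 × 3690 ≈ 5900310 px.

5900310 pixels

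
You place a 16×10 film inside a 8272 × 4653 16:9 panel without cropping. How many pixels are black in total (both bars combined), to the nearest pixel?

16×10 is narrower than 16:9, so it spans the full height.
That makes the image 7444.8000 px wide (4653 × 16/10).
Leftover width: 8272 − 7444.8000 = 827.2000 px.
Across the 4653-px span: 827.2000 × 4653 ≈ 3848962 px.

3848962 pixels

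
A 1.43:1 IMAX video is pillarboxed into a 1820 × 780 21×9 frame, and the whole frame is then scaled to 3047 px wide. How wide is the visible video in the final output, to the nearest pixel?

1867 px

At 1820×780 the video is height-limited, so width = 780 × 1.430 ≈ 1115.40 px.
Resizing to 3047 px wide multiplies everything by 1.6742: 1115.40 → 1867.38 px.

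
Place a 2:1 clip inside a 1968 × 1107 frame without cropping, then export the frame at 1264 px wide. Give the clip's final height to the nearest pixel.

Fitted into 1968×1107, the clip spans the width; its height is 1968 × 1/2 ≈ 984.00 px.
The frame scales by 1264/1968 = 0.6423; 984.00 × 0.6423 ≈ 632.00 px.

632 px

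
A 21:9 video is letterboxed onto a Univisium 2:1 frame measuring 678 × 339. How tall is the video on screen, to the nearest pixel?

21:9 is wider than Univisium 2:1, so it spans the full width.
Content height = 678 × 9/21 ≈ 290.57 px.

291 px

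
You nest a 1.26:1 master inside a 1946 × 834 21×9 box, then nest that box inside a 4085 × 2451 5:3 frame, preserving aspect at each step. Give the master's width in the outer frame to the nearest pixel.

2206 px

First fit — 1.26:1 into 1946×834 spans the height: 1050.84 × 834.00.
21×9 in 4085×2451: fills the width, so the intermediate becomes 4085.00 × 1750.71 — a scale of ×2.0992.
Applying the same ×2.0992: 1050.84 → 2205.90.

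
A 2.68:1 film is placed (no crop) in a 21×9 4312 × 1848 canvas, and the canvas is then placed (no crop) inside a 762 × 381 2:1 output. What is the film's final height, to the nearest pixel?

Inside the 4312×1848 canvas the film is width-limited at 4312.00 × 1608.96.
The 21×9 canvas is width-limited in 762×381, giving 762.00 × 326.57; scale factor 0.1767.
So the film's height is 1608.96 × 0.1767 ≈ 284.33.

284 px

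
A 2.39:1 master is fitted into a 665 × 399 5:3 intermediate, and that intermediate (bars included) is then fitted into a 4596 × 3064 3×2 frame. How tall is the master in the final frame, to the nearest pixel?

2.39:1 in 665×399: fills the width, so the master is 665.00 × 278.24.
5:3 in 4596×3064: fills the width, so the intermediate becomes 4596.00 × 2757.60 — a scale of ×6.9113.
Applying the same ×6.9113: 278.24 → 1923.01.

1923 px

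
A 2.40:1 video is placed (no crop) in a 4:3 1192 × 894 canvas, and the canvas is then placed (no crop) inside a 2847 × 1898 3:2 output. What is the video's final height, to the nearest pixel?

1054 px

Inside the 1192×894 canvas the video is width-limited at 1192.00 × 496.67.
4:3 in 2847×1898: fills the height, so the intermediate becomes 2530.67 × 1898.00 — a scale of ×2.1230.
So the video's height is 496.67 × 2.1230 ≈ 1054.44.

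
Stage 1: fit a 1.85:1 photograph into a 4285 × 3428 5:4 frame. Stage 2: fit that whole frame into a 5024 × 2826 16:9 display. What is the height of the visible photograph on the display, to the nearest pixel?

1909 px

1.85:1 in 4285×3428: fills the width, so the photograph is 4285.00 × 2316.22.
5:4 in 5024×2826: fills the height, so the intermediate becomes 3532.50 × 2826.00 — a scale of ×0.8244.
Applying the same ×0.8244: 2316.22 → 1909.46.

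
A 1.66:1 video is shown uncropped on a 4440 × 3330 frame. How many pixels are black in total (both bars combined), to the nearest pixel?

2909537 pixels

1.66:1 is wider than 4×3, so it spans the full width.
That makes the image 2674.6988 px tall (4440 / 1.660).
Leftover height: 3330 − 2674.6988 = 655.3012 px.
That's 655.3012 × 4440 ≈ 2909537 black pixels.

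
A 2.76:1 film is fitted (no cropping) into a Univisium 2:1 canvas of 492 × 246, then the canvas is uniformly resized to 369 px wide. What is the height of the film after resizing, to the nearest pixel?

134 px

At 492×246 the film is width-limited, so height = 492 / 2.760 ≈ 178.26 px.
Scaling 492 → 369 is ×0.7500, so the height becomes 178.26 × 0.7500 ≈ 133.70 px.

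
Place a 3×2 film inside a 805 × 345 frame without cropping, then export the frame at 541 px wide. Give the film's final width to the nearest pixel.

348 px

Fitted into 805×345, the film spans the height; its width is 345 × 3/2 ≈ 517.50 px.
Scaling 805 → 541 is ×0.6720, so the width becomes 517.50 × 0.6720 ≈ 347.79 px.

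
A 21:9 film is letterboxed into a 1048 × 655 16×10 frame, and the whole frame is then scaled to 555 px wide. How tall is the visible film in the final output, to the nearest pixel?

238 px

Fitted into 1048×655, the film spans the width; its height is 1048 × 9/21 ≈ 449.14 px.
Scaling 1048 → 555 is ×0.5296, so the height becomes 449.14 × 0.5296 ≈ 237.86 px.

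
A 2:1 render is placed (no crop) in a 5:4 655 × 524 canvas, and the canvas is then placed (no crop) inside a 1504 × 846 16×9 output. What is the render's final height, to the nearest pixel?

First fit — 2:1 into 655×524 spans the width: 655.00 × 327.50.
Second fit — the 5:4 canvas into 1504×846 spans the height: 1057.50 × 846.00 (×1.6145 from 655×524).
Applying the same ×1.6145: 327.50 → 528.75.

529 px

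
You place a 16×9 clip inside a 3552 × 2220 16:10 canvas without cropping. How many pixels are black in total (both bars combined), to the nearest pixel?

Since 1.778 > 1.600, the clip is width-limited.
The clip is 3552 × 9/16 ≈ 1998.0000 px tall.
2220 − 1998.0000 = 222.0000 px of bars.
Bar area = 222.0000 × 3552 ≈ 788544 px.

788544 pixels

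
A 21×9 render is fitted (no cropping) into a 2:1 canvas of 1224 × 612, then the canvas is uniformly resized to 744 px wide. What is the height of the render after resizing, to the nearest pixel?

319 px

In the 1224×612 frame the render fills the width: height = 1224 × 9/21 ≈ 524.57 px.
Resizing to 744 px wide multiplies everything by 0.6078: 524.57 → 318.86 px.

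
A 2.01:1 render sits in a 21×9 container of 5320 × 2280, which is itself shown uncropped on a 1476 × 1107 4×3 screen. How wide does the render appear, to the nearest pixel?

Inside the 5320×2280 canvas the render is height-limited at 4582.80 × 2280.00.
21×9 in 1476×1107: fills the width, so the intermediate becomes 1476.00 × 632.57 — a scale of ×0.2774.
So the render's width is 4582.80 × 0.2774 ≈ 1271.47.

1271 px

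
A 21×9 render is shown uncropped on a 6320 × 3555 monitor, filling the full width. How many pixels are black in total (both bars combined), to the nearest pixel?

The render is 6320 × 9/21 ≈ 2708.5714 px tall.
Leftover height: 3555 − 2708.5714 = 846.4286 px.
That's 846.4286 × 6320 ≈ 5349429 black pixels.

5349429 pixels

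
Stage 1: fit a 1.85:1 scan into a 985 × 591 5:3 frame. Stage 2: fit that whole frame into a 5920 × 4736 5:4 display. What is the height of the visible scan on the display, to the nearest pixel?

1.85:1 in 985×591: fills the width, so the scan is 985.00 × 532.43.
Second fit — the 5:3 canvas into 5920×4736 spans the width: 5920.00 × 3552.00 (×6.0102 from 985×591).
So the scan's height is 532.43 × 6.0102 ≈ 3200.00.

3200 px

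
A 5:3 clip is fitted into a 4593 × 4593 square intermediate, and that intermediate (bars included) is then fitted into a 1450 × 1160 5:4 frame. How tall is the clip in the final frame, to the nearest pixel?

5:3 in 4593×4593: fills the width, so the clip is 4593.00 × 2755.80.
Second fit — the square canvas into 1450×1160 spans the height: 1160.00 × 1160.00 (×0.2526 from 4593×4593).
The clip scales with it: height 2755.80 × 0.2526 ≈ 696.00.

696 px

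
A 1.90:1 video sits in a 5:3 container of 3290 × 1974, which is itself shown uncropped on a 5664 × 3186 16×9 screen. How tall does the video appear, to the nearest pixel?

2795 px

First fit — 1.90:1 into 3290×1974 spans the width: 3290.00 × 1731.58.
5:3 in 5664×3186: fills the height, so the intermediate becomes 5310.00 × 3186.00 — a scale of ×1.6140.
So the video's height is 1731.58 × 1.6140 ≈ 2794.74.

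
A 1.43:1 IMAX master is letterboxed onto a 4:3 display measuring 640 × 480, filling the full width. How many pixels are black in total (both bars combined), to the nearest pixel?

20766 pixels

The master is 640 / 1.430 ≈ 447.5524 px tall.
Leftover height: 480 − 447.5524 = 32.4476 px.
That's 32.4476 × 640 ≈ 20766 black pixels.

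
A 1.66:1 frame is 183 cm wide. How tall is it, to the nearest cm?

110 cm

Height = 183 / 1.660 = 110.24.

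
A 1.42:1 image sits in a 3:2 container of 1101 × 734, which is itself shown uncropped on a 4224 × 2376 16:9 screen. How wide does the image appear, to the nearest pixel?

3374 px

1.42:1 in 1101×734: fills the height, so the image is 1042.28 × 734.00.
3:2 in 4224×2376: fills the height, so the intermediate becomes 3564.00 × 2376.00 — a scale of ×3.2371.
Applying the same ×3.2371: 1042.28 → 3373.92.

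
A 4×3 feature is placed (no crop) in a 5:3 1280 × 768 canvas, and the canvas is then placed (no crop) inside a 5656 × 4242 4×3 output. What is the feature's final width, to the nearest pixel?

First fit — 4×3 into 1280×768 spans the height: 1024.00 × 768.00.
Second fit — the 5:3 canvas into 5656×4242 spans the width: 5656.00 × 3393.60 (×4.4188 from 1280×768).
So the feature's width is 1024.00 × 4.4188 ≈ 4524.80.

4525 px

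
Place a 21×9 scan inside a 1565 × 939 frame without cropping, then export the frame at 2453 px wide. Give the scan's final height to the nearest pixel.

In the 1565×939 frame the scan fills the width: height = 1565 × 9/21 ≈ 670.71 px.
The frame scales by 2453/1565 = 1.5674; 670.71 × 1.5674 ≈ 1051.29 px.

1051 px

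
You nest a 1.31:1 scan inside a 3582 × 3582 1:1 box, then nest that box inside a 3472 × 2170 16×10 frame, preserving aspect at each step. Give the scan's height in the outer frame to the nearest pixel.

1656 px

Inside the 3582×3582 canvas the scan is width-limited at 3582.00 × 2734.35.
Second fit — the 1:1 canvas into 3472×2170 spans the height: 2170.00 × 2170.00 (×0.6058 from 3582×3582).
So the scan's height is 2734.35 × 0.6058 ≈ 1656.49.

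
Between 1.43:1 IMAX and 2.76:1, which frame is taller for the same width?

1.43 and 2.76; 2.76 > 1.43. The smaller width-to-height ratio is the taller frame.

1.43:1 IMAX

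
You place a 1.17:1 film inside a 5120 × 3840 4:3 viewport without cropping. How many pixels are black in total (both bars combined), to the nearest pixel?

2408448 pixels

Since 1.170 < 1.333, the film is height-limited.
The film is 3840 × 1.170 ≈ 4492.8000 px wide.
Black = 5120 − 4492.8000 = 627.2000 px.
Bar area = 627.2000 × 3840 ≈ 2408448 px.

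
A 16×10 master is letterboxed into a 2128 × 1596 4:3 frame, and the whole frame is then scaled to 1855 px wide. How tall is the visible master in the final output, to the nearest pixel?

In the 2128×1596 frame the master fills the width: height = 2128 × 10/16 ≈ 1330.00 px.
Resizing to 1855 px wide multiplies everything by 0.8717: 1330.00 → 1159.38 px.

1159 px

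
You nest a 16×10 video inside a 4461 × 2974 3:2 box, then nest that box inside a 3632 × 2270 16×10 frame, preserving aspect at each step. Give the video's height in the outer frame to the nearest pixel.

First fit — 16×10 into 4461×2974 spans the width: 4461.00 × 2788.12.
3:2 in 3632×2270: fills the height, so the intermediate becomes 3405.00 × 2270.00 — a scale of ×0.7633.
The video scales with it: height 2788.12 × 0.7633 ≈ 2128.12.

2128 px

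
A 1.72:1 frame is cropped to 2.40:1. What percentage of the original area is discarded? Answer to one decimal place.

28.3%

2.40:1 is wider than 1.72:1, so the crop keeps the full width and trims the height.
(1.720)/(2.400) ≈ 0.717 of the area survives, leaving 28.33% discarded.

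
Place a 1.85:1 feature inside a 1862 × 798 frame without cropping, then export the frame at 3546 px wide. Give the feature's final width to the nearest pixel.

At 1862×798 the feature is height-limited, so width = 798 × 1.850 ≈ 1476.30 px.
Resizing to 3546 px wide multiplies everything by 1.9044: 1476.30 → 2811.47 px.

2811 px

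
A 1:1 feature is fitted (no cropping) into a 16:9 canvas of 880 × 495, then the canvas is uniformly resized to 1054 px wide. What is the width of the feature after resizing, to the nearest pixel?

In the 880×495 frame the feature fills the height: width = 495 × 1/1 ≈ 495.00 px.
Scaling 880 → 1054 is ×1.1977, so the width becomes 495.00 × 1.1977 ≈ 592.88 px.

593 px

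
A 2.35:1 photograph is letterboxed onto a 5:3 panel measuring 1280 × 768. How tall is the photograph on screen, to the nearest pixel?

Since 2.350 > 1.667, the photograph is width-limited.
Content height = 1280 / 2.350 ≈ 544.68 px.

545 px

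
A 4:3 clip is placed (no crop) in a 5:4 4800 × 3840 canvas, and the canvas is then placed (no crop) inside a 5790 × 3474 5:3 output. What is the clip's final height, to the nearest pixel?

3257 px

First fit — 4:3 into 4800×3840 spans the width: 4800.00 × 3600.00.
Second fit — the 5:4 canvas into 5790×3474 spans the height: 4342.50 × 3474.00 (×0.9047 from 4800×3840).
The clip scales with it: height 3600.00 × 0.9047 ≈ 3256.88.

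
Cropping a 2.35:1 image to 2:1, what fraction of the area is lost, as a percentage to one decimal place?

14.9%

Going from 2.35:1 to 2:1 means cutting width while keeping height.
Area ratio = (2.000)/(2.350) = 85.11%; the remaining 14.89% is cropped out.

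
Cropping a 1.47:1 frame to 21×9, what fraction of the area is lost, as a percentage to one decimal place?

37.0%

Going from 1.47:1 to 21×9 means cutting height while keeping width.
(1.470)/(2.333) ≈ 0.630 of the area survives, leaving 37.00% discarded.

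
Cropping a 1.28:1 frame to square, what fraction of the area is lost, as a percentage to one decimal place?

21.9%

Going from 1.28:1 to square means cutting width while keeping height.
(1.000)/(1.280) ≈ 0.781 of the area survives, leaving 21.88% discarded.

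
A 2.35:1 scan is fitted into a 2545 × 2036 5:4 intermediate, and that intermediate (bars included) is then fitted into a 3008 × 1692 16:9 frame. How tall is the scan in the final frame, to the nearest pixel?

900 px

2.35:1 in 2545×2036: fills the width, so the scan is 2545.00 × 1082.98.
Second fit — the 5:4 canvas into 3008×1692 spans the height: 2115.00 × 1692.00 (×0.8310 from 2545×2036).
So the scan's height is 1082.98 × 0.8310 ≈ 900.00.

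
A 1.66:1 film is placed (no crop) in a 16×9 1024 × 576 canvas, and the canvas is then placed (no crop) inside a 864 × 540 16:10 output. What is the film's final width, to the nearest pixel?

807 px

First fit — 1.66:1 into 1024×576 spans the height: 956.16 × 576.00.
Second fit — the 16×9 canvas into 864×540 spans the width: 864.00 × 486.00 (×0.8438 from 1024×576).
So the film's width is 956.16 × 0.8438 ≈ 806.76.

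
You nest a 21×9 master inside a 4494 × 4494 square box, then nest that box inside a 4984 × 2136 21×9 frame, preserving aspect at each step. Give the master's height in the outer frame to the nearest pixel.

First fit — 21×9 into 4494×4494 spans the width: 4494.00 × 1926.00.
The square canvas is height-limited in 4984×2136, giving 2136.00 × 2136.00; scale factor 0.4753.
So the master's height is 1926.00 × 0.4753 ≈ 915.43.

915 px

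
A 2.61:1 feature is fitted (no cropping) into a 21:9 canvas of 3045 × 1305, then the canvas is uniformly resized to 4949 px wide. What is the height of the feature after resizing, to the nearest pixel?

1896 px

Fitted into 3045×1305, the feature spans the width; its height is 3045 / 2.610 ≈ 1166.67 px.
Scaling 3045 → 4949 is ×1.6253, so the height becomes 1166.67 × 1.6253 ≈ 1896.17 px.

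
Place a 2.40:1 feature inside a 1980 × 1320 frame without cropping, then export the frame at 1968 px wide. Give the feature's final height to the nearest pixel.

Fitted into 1980×1320, the feature spans the width; its height is 1980 / 2.400 ≈ 825.00 px.
The frame scales by 1968/1980 = 0.9939; 825.00 × 0.9939 ≈ 820.00 px.

820 px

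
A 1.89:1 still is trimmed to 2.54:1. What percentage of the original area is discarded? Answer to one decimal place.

25.6%

2.54:1 is wider than 1.89:1, so the crop keeps the full width and trims the height.
Area ratio = (1.890)/(2.540) = 74.41%; the remaining 25.59% is cropped out.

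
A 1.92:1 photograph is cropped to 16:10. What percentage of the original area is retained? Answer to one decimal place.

The height stays; only width is cut (since 16:10 is narrower than 1.92:1).
(1.600)/(1.920) ≈ 0.833 of the area survives.

83.3%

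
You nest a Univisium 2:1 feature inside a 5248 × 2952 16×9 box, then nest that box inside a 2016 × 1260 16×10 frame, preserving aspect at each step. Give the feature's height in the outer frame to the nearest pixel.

1008 px

Univisium 2:1 in 5248×2952: fills the width, so the feature is 5248.00 × 2624.00.
16×9 in 2016×1260: fills the width, so the intermediate becomes 2016.00 × 1134.00 — a scale of ×0.3841.
Applying the same ×0.3841: 2624.00 → 1008.00.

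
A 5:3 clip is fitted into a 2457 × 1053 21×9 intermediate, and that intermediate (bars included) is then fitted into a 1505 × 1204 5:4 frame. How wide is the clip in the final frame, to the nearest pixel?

Inside the 2457×1053 canvas the clip is height-limited at 1755.00 × 1053.00.
Second fit — the 21×9 canvas into 1505×1204 spans the width: 1505.00 × 645.00 (×0.6125 from 2457×1053).
Applying the same ×0.6125: 1755.00 → 1075.00.

1075 px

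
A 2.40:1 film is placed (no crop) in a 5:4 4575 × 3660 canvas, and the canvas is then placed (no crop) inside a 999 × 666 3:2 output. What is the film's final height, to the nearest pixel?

2.40:1 in 4575×3660: fills the width, so the film is 4575.00 × 1906.25.
The 5:4 canvas is height-limited in 999×666, giving 832.50 × 666.00; scale factor 0.1820.
So the film's height is 1906.25 × 0.1820 ≈ 346.88.

347 px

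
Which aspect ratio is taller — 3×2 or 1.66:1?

3×2

3×2 = 1.5 and 1.66; 1.66 > 1.5. The smaller width-to-height ratio is the taller frame.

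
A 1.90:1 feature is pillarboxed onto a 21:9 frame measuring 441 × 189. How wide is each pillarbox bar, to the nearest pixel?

1.90:1 is narrower than 21:9, so it spans the full height.
That makes the image 359.10 px wide (189 × 1.900).
Black = 441 − 359.10 = 81.90 px, or 40.95 per bar.

41 px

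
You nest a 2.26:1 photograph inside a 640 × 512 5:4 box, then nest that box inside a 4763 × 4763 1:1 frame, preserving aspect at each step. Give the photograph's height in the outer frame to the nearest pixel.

2108 px

First fit — 2.26:1 into 640×512 spans the width: 640.00 × 283.19.
The 5:4 canvas is width-limited in 4763×4763, giving 4763.00 × 3810.40; scale factor 7.4422.
So the photograph's height is 283.19 × 7.4422 ≈ 2107.52.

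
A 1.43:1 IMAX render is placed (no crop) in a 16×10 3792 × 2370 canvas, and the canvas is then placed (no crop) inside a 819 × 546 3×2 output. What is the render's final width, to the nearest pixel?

732 px

1.43:1 IMAX in 3792×2370: fills the height, so the render is 3389.10 × 2370.00.
The 16×10 canvas is width-limited in 819×546, giving 819.00 × 511.88; scale factor 0.2160.
The render scales with it: width 3389.10 × 0.2160 ≈ 731.98.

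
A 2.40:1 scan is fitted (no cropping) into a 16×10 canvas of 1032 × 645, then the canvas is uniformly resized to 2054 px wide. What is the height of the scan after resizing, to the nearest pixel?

At 1032×645 the scan is width-limited, so height = 1032 / 2.400 ≈ 430.00 px.
Resizing to 2054 px wide multiplies everything by 1.9903: 430.00 → 855.83 px.

856 px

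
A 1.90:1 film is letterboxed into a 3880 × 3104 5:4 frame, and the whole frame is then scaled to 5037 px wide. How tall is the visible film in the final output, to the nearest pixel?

Fitted into 3880×3104, the film spans the width; its height is 3880 / 1.900 ≈ 2042.11 px.
Scaling 3880 → 5037 is ×1.2982, so the height becomes 2042.11 × 1.2982 ≈ 2651.05 px.

2651 px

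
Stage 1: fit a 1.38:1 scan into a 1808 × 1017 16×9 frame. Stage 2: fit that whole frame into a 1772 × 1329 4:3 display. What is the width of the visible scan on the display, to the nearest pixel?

1376 px

First fit — 1.38:1 into 1808×1017 spans the height: 1403.46 × 1017.00.
16×9 in 1772×1329: fills the width, so the intermediate becomes 1772.00 × 996.75 — a scale of ×0.9801.
Applying the same ×0.9801: 1403.46 → 1375.52.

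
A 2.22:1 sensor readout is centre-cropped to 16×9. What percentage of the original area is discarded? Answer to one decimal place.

19.9%

Going from 2.22:1 to 16×9 means cutting width while keeping height.
(1.778)/(2.220) ≈ 0.801 of the area survives, leaving 19.92% discarded.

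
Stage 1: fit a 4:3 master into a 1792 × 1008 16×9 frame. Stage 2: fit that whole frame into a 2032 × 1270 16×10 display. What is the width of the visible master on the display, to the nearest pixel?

1524 px

First fit — 4:3 into 1792×1008 spans the height: 1344.00 × 1008.00.
Second fit — the 16×9 canvas into 2032×1270 spans the width: 2032.00 × 1143.00 (×1.1339 from 1792×1008).
So the master's width is 1344.00 × 1.1339 ≈ 1524.00.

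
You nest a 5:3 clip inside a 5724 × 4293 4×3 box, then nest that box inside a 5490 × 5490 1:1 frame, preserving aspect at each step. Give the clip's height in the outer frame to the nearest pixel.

5:3 in 5724×4293: fills the width, so the clip is 5724.00 × 3434.40.
The 4×3 canvas is width-limited in 5490×5490, giving 5490.00 × 4117.50; scale factor 0.9591.
So the clip's height is 3434.40 × 0.9591 ≈ 3294.00.

3294 px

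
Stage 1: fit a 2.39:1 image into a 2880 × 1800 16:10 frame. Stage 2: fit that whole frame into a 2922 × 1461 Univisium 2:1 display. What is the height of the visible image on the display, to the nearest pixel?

978 px

2.39:1 in 2880×1800: fills the width, so the image is 2880.00 × 1205.02.
16:10 in 2922×1461: fills the height, so the intermediate becomes 2337.60 × 1461.00 — a scale of ×0.8117.
So the image's height is 1205.02 × 0.8117 ≈ 978.08.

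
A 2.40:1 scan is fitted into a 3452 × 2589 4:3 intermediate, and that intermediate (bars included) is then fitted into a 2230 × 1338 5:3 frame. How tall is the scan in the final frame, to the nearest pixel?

2.40:1 in 3452×2589: fills the width, so the scan is 3452.00 × 1438.33.
Second fit — the 4:3 canvas into 2230×1338 spans the height: 1784.00 × 1338.00 (×0.5168 from 3452×2589).
The scan scales with it: height 1438.33 × 0.5168 ≈ 743.33.

743 px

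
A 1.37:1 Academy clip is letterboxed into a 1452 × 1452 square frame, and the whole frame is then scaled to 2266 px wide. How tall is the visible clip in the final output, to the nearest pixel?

In the 1452×1452 frame the clip fills the width: height = 1452 / 1.370 ≈ 1059.85 px.
Scaling 1452 → 2266 is ×1.5606, so the height becomes 1059.85 × 1.5606 ≈ 1654.01 px.

1654 px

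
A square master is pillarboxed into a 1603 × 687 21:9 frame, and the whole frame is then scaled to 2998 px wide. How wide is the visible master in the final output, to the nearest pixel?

1285 px

In the 1603×687 frame the master fills the height: width = 687 × 1/1 ≈ 687.00 px.
Scaling 1603 → 2998 is ×1.8702, so the width becomes 687.00 × 1.8702 ≈ 1284.86 px.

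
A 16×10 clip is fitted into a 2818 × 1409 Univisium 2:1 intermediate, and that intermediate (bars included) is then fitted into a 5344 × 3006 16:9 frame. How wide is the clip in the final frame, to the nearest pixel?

First fit — 16×10 into 2818×1409 spans the height: 2254.40 × 1409.00.
The Univisium 2:1 canvas is width-limited in 5344×3006, giving 5344.00 × 2672.00; scale factor 1.8964.
So the clip's width is 2254.40 × 1.8964 ≈ 4275.20.

4275 px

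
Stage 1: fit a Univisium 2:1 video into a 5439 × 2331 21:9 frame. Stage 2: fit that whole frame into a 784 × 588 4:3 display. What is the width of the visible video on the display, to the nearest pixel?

672 px

Univisium 2:1 in 5439×2331: fills the height, so the video is 4662.00 × 2331.00.
21:9 in 784×588: fills the width, so the intermediate becomes 784.00 × 336.00 — a scale of ×0.1441.
Applying the same ×0.1441: 4662.00 → 672.00.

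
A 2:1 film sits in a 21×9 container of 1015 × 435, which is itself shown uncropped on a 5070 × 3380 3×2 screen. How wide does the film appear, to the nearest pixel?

First fit — 2:1 into 1015×435 spans the height: 870.00 × 435.00.
Second fit — the 21×9 canvas into 5070×3380 spans the width: 5070.00 × 2172.86 (×4.9951 from 1015×435).
Applying the same ×4.9951: 870.00 → 4345.71.

4346 px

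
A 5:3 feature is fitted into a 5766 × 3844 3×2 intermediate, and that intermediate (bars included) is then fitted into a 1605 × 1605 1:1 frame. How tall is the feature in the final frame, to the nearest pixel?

5:3 in 5766×3844: fills the width, so the feature is 5766.00 × 3459.60.
3×2 in 1605×1605: fills the width, so the intermediate becomes 1605.00 × 1070.00 — a scale of ×0.2784.
Applying the same ×0.2784: 3459.60 → 963.00.

963 px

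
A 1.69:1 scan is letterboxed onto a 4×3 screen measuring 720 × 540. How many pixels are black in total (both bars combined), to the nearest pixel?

82054 pixels

1.69:1 is wider than 4×3, so it spans the full width.
The scan is 720 / 1.690 ≈ 426.0355 px tall.
Black = 540 − 426.0355 = 113.9645 px.
Across the 720-px span: 113.9645 × 720 ≈ 82054 px.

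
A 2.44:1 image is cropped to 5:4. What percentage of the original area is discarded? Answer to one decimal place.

The height stays; only width is cut (since 5:4 is narrower than 2.44:1).
Fraction kept = (1.250)/(2.440) ≈ 51.23%, so 48.77% is lost.

48.8%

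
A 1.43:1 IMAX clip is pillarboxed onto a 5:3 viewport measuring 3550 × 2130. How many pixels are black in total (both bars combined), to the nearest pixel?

1073733 pixels

1.43:1 IMAX is narrower than 5:3, so it spans the full height.
Content width = 2130 × 1.430 ≈ 3045.9000 px.
Leftover width: 3550 − 3045.9000 = 504.1000 px.
Bar area = 504.1000 × 2130 ≈ 1073733 px.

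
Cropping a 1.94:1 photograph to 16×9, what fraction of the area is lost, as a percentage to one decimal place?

8.4%

16×9 is narrower than 1.94:1, so the crop keeps the full height and trims the width.
Area ratio = (1.778)/(1.940) = 91.64%; the remaining 8.36% is cropped out.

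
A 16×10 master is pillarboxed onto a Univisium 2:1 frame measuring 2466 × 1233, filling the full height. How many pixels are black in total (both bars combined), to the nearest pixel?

608116 pixels

Content width = 1233 × 16/10 ≈ 1972.8000 px.
2466 − 1972.8000 = 493.2000 px of bars.
That's 493.2000 × 1233 ≈ 608116 black pixels.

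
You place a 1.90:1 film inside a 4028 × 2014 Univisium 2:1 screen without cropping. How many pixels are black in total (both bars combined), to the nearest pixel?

405620 pixels

1.90:1 (1.900) < Univisium 2:1 (2.000), so the film fills the height.
That makes the image 3826.6000 px wide (2014 × 1.900).
Black = 4028 − 3826.6000 = 201.4000 px.
That's 201.4000 × 2014 ≈ 405620 black pixels.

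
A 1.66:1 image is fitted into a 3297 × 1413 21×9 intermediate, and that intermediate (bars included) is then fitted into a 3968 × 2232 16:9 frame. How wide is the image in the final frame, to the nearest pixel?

1.66:1 in 3297×1413: fills the height, so the image is 2345.58 × 1413.00.
21×9 in 3968×2232: fills the width, so the intermediate becomes 3968.00 × 1700.57 — a scale of ×1.2035.
So the image's width is 2345.58 × 1.2035 ≈ 2822.95.

2823 px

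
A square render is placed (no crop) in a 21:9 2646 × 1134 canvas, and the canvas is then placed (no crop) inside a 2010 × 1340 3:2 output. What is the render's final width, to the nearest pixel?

861 px

square in 2646×1134: fills the height, so the render is 1134.00 × 1134.00.
Second fit — the 21:9 canvas into 2010×1340 spans the width: 2010.00 × 861.43 (×0.7596 from 2646×1134).
Applying the same ×0.7596: 1134.00 → 861.43.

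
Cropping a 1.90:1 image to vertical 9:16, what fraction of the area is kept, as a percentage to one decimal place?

29.6%

The height stays; only width is cut (since vertical 9:16 is narrower than 1.90:1).
Area ratio = (0.562)/(1.900) = 29.61% retained.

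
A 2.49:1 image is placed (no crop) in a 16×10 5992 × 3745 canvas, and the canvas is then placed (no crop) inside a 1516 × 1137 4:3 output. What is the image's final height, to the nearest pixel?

2.49:1 in 5992×3745: fills the width, so the image is 5992.00 × 2406.43.
Second fit — the 16×10 canvas into 1516×1137 spans the width: 1516.00 × 947.50 (×0.2530 from 5992×3745).
So the image's height is 2406.43 × 0.2530 ≈ 608.84.

609 px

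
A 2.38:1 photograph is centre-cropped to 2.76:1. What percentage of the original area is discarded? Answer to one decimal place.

13.8%

Going from 2.38:1 to 2.76:1 means cutting height while keeping width.
Area ratio = (2.380)/(2.760) = 86.23%; the remaining 13.77% is cropped out.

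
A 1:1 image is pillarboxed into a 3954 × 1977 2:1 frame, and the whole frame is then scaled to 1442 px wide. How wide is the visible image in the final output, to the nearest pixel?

In the 3954×1977 frame the image fills the height: width = 1977 × 1/1 ≈ 1977.00 px.
The frame scales by 1442/3954 = 0.3647; 1977.00 × 0.3647 ≈ 721.00 px.

721 px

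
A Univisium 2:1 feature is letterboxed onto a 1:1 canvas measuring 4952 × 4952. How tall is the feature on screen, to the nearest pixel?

2476 px

Since 2.000 > 1.000, the feature is width-limited.
The feature is 4952 × 1/2 ≈ 2476.00 px tall.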